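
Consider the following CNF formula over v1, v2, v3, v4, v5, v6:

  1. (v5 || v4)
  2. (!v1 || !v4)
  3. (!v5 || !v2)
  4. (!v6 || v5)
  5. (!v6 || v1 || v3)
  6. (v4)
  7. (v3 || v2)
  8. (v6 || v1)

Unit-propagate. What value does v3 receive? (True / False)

(v4) stands alone — v4 = True.
(!v4 || !v1) with v4 = True leaves only !v1, so v1 = False.
In (v6 || v1), v1 is now false; v6 must hold, so v6 = True.
From (v5 || !v6) and v6 = True: v5 = True.
(!v2 || !v5) with v5 = True leaves only !v2, so v2 = False.
From (!v6 || v1 || v3) and v1 = False, v6 = True: v3 = True.

True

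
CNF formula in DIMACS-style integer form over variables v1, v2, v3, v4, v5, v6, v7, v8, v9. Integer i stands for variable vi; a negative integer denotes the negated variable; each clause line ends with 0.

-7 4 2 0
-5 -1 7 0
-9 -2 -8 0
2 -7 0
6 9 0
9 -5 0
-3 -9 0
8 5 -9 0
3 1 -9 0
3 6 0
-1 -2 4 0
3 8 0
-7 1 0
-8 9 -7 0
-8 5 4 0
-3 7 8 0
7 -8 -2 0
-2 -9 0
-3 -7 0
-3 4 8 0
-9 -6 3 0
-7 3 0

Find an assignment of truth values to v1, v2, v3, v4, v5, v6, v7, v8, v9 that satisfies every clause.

v1=T, v2=F, v3=T, v4=T, v5=F, v6=T, v7=F, v8=T, v9=F

v4 occurs only positively in the remaining clauses — set v4 = True.
Branch on v1: take v1 = True.
Set v2 = False and propagate.
  then v7 is forced to False.
  then v5 is forced to False.
Set v3 = True and propagate.
  then v9 is forced to False.
  then v6 is forced to True.
  then v8 is forced to True.
Every clause has at least one true literal under this assignment.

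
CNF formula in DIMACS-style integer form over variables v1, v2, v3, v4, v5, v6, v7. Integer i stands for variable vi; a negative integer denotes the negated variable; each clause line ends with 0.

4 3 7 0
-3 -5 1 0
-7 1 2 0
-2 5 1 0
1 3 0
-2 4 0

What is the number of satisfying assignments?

48

Split on v1, then v2.
  v1=1, v2=1: forces v4=1; v3, v5, v6, v7 free → 2^4 = 16.
  v1=1, v2=0: v5, v6 free; 7 ways for (v3,v4,v7) × 2^2 = 28.
  v1=0, v2=1: a clause becomes empty — 0.
  v1=0, v2=0: remaining (v3,v4,v5,v6,v7) ∈ {(1,0,0,0,0); (1,0,0,1,0); (1,1,0,0,0); (1,1,0,1,0)} — 4.
Total: 16 + 28 + 0 + 4 = 48.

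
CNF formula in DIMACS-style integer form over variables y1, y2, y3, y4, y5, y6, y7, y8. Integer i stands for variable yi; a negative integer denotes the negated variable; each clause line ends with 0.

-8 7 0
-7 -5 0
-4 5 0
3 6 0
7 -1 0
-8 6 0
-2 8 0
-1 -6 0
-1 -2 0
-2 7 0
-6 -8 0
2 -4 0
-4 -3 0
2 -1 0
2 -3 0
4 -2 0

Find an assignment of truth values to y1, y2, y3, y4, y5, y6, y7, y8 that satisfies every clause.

y1=F, y2=F, y3=F, y4=F, y5=F, y6=T, y7=T, y8=F

Check each clause:
  1. (!y8 || y7) — !y8 is true.
  2. (!y5 || !y7) — !y5 is true.
  3. (y5 || !y4) — !y4 is true.
  4. (y6 || y3) — y6 is true.
  5. (!y1 || y7) — !y1 is true.
  6. (y6 || !y8) — !y8 is true.
  7. (!y2 || y8) — !y2 is true.
  8. (!y1 || !y6) — !y1 is true.
  9. (!y2 || !y1) — !y1 is true.
  10. (y7 || !y2) — !y2 is true.
  11. (!y6 || !y8) — !y8 is true.
  12. (!y4 || y2) — !y4 is true.
  13. (!y4 || !y3) — !y4 is true.
  14. (!y1 || y2) — !y1 is true.
  15. (y2 || !y3) — !y3 is true.
  16. (!y2 || y4) — !y2 is true.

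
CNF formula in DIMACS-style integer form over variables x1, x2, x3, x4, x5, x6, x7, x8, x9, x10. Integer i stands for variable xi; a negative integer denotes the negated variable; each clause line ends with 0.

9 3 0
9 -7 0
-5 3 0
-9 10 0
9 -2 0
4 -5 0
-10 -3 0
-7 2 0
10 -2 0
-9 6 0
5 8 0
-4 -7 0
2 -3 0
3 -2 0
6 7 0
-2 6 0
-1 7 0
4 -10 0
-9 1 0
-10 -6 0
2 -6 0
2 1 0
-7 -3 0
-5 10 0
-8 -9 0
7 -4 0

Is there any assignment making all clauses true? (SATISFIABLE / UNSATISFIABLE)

UNSATISFIABLE

x2 = True:
  propagation gives x9=True, x10=True, x3=False; an empty clause results — contradiction.
x2 = False:
  propagation gives x7=False, x3=False, x9=True, x5=False; an empty clause results — contradiction.
Every branch closes, so no satisfying assignment exists.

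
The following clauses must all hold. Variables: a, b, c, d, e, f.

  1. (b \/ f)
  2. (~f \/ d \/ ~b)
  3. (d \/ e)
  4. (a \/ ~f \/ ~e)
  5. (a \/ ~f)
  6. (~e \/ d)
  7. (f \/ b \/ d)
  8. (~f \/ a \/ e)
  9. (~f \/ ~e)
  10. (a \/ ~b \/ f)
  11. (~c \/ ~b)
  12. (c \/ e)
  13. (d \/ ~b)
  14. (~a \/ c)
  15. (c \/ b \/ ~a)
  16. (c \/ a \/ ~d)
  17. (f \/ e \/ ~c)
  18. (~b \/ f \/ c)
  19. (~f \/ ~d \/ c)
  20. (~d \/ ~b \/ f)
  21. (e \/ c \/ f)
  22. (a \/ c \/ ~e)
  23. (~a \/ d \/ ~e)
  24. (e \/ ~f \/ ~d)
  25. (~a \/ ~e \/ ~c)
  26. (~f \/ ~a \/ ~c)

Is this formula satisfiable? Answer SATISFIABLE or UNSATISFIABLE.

f = True:
  propagation gives a=True, e=False, d=True; an empty clause results — contradiction.
f = False:
  propagation gives b=True, a=True, c=False; an empty clause results — contradiction.
Every branch closes, so no satisfying assignment exists.

UNSATISFIABLE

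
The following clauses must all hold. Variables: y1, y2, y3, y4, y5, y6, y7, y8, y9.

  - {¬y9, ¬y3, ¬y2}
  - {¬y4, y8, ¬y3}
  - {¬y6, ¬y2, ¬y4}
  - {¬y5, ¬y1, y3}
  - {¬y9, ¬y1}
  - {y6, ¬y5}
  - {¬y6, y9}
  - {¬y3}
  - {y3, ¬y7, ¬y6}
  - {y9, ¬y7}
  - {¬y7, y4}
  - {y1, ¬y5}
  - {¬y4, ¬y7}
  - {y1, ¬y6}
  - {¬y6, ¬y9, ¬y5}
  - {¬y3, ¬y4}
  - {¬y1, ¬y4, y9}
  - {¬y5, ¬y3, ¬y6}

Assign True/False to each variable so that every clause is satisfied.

y1 = F, y2 = T, y3 = F, y4 = T, y5 = F, y6 = F, y7 = F, y8 = F, y9 = T

Check each clause:
  1. {¬y9, ¬y2, ¬y3} — ¬y3 is true.
  2. {¬y3, y8, ¬y4} — ¬y3 is true.
  3. {¬y2, ¬y6, ¬y4} — ¬y6 is true.
  4. {¬y5, ¬y1, y3} — ¬y1 is true.
  5. {¬y9, ¬y1} — ¬y1 is true.
  6. {y6, ¬y5} — ¬y5 is true.
  7. {¬y6, y9} — y9 is true.
  8. {¬y3} — ¬y3 is true.
  9. {¬y6, ¬y7, y3} — ¬y7 is true.
  10. {y9, ¬y7} — y9 is true.
  11. {¬y7, y4} — ¬y7 is true.
  12. {y1, ¬y5} — ¬y5 is true.
  13. {¬y4, ¬y7} — ¬y7 is true.
  14. {y1, ¬y6} — ¬y6 is true.
  15. {¬y5, ¬y6, ¬y9} — ¬y6 is true.
  16. {¬y4, ¬y3} — ¬y3 is true.
  17. {y9, ¬y4, ¬y1} — y9 is true.
  18. {¬y3, ¬y5, ¬y6} — ¬y6 is true.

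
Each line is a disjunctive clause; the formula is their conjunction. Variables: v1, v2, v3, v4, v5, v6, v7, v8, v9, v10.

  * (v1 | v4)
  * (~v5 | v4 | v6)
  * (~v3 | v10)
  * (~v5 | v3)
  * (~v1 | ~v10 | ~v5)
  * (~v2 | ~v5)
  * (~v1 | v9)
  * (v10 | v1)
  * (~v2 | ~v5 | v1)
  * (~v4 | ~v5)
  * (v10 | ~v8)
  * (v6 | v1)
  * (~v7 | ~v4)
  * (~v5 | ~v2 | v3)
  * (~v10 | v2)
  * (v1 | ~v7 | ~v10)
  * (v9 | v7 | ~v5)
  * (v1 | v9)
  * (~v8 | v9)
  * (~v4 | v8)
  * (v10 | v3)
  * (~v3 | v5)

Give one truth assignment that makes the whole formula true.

v1 = T, v2 = T, v3 = F, v4 = F, v5 = F, v6 = F, v7 = T, v8 = T, v9 = T, v10 = T

Pure literal: v9 appears only positively; assign v9 = True.
Branch on v1: take v1 = True.
Branch on v2: take v2 = True.
  then v5 is forced to False.
  then v3 is forced to False.
  then v10 is forced to True.
Set v4 = False and propagate.
v6, v7, v8 are now unconstrained; take v6 = False, v7 = True, v8 = True.
Every clause has at least one true literal under this assignment.
Check each clause:
  1. (v1 | v4) — v1 is true.
  2. (v4 | ~v5 | v6) — ~v5 is true.
  3. (~v3 | v10) — v10 is true.
  4. (v3 | ~v5) — ~v5 is true.
  5. (~v5 | ~v10 | ~v1) — ~v5 is true.
  6. (~v5 | ~v2) — ~v5 is true.
  7. (~v1 | v9) — v9 is true.
  8. (v1 | v10) — v1 is true.
  9. (~v5 | ~v2 | v1) — v1 is true.
  10. (~v4 | ~v5) — ~v5 is true.
  11. (~v8 | v10) — v10 is true.
  12. (v1 | v6) — v1 is true.
  13. (~v4 | ~v7) — ~v4 is true.
  14. (~v2 | ~v5 | v3) — ~v5 is true.
  15. (~v10 | v2) — v2 is true.
  16. (~v10 | v1 | ~v7) — v1 is true.
  17. (v9 | ~v5 | v7) — v9 is true.
  18. (v9 | v1) — v9 is true.
  19. (v9 | ~v8) — v9 is true.
  20. (~v4 | v8) — v8 is true.
  21. (v3 | v10) — v10 is true.
  22. (~v3 | v5) — ~v3 is true.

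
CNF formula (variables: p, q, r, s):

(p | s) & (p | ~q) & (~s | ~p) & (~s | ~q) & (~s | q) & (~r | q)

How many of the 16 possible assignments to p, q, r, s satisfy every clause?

Satisfying assignments:
  p=1 q=0 r=0 s=0
  p=1 q=1 r=0 s=0
  p=1 q=1 r=1 s=0
Count: 3.

3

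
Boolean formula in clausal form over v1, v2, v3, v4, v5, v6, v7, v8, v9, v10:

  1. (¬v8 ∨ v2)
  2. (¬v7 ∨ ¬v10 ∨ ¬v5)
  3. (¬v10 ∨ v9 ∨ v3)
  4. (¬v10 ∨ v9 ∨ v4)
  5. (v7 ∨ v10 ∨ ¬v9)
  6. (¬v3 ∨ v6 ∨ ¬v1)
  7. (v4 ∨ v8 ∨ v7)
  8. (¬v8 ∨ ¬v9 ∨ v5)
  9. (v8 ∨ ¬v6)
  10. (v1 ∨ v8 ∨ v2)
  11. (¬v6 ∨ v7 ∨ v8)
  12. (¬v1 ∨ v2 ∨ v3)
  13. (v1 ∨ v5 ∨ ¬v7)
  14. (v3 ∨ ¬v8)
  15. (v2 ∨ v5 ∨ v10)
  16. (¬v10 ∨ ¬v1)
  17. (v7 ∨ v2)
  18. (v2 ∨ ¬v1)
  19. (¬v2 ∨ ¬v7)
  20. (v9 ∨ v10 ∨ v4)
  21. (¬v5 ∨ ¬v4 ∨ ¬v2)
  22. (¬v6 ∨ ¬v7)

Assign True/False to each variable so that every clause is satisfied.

v1=False, v2=True, v3=True, v4=True, v5=False, v6=False, v7=False, v8=True, v9=False, v10=True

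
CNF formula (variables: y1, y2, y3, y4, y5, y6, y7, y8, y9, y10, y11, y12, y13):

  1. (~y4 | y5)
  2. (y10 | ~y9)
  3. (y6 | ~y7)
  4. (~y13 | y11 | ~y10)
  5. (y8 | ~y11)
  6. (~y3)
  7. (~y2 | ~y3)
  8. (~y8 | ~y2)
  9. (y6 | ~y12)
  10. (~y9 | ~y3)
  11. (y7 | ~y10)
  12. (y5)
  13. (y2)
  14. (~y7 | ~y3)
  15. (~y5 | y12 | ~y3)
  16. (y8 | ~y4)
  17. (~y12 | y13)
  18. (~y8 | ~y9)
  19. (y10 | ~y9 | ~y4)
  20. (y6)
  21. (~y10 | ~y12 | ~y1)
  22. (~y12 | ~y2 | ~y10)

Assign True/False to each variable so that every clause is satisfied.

y1=T, y2=T, y3=F, y4=F, y5=T, y6=T, y7=T, y8=F, y9=F, y10=F, y11=F, y12=F, y13=F

Unit propagation: (~y3) forces y3 = False.
The clause (y5) is unit: y5 must be True.
The clause (y2) is unit: y2 must be True.
Unit propagation: (~y8) forces y8 = False.
Unit propagation: (~y11) forces y11 = False.
(~y4) is a unit clause, so y4 = False.
Unit propagation: (y6) forces y6 = True.
Pure literal: y7 appears only positively; assign y7 = True.
Pure literal: y9 appears only negated; assign y9 = False.
Set y1 = True and propagate.
The remaining clauses are satisfied by y10 = False, y12 = False, y13 = False.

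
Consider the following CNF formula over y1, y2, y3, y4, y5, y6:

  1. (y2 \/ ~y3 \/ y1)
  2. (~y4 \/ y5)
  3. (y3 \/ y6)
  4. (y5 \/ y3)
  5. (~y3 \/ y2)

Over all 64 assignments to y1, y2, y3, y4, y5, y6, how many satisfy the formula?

20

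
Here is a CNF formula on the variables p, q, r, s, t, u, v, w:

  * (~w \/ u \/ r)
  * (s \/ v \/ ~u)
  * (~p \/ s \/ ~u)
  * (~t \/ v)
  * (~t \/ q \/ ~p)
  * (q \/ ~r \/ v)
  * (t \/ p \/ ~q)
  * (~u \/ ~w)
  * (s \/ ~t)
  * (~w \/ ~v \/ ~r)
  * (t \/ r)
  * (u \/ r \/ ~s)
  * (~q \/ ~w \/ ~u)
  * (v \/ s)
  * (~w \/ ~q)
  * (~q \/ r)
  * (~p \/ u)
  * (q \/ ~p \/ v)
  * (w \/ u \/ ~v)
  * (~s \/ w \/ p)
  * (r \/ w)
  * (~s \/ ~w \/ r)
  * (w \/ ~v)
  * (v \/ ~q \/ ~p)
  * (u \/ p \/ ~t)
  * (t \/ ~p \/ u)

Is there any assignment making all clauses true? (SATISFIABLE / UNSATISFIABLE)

UNSATISFIABLE

u = True:
  propagation gives w=False, r=True, v=False, s=True; an empty clause results — contradiction.
u = False:
  propagation gives p=False, t=False, q=False, r=True; an empty clause results — contradiction.
Every branch closes, so no satisfying assignment exists.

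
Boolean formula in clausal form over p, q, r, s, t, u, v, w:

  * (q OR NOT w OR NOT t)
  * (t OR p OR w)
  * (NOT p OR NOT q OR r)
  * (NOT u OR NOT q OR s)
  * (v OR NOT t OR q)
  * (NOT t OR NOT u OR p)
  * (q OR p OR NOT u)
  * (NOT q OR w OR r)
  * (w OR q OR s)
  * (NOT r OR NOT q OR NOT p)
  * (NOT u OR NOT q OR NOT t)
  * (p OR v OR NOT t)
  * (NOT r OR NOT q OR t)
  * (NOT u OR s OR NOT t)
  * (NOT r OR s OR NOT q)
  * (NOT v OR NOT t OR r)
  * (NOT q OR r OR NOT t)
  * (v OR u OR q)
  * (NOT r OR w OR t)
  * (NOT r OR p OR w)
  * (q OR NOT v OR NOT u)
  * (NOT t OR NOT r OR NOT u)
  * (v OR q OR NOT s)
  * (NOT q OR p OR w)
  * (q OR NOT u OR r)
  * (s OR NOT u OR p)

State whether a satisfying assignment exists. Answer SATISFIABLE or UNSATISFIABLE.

SATISFIABLE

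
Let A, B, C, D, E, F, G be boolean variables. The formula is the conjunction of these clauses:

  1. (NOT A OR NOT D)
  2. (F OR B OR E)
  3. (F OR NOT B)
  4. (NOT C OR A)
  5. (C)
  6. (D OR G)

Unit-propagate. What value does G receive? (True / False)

(C) stands alone — C = True.
(A OR NOT C) with C = True leaves only A, so A = True.
(NOT A OR NOT D) with A = True leaves only NOT D, so D = False.
(D OR G) with D = False leaves only G, so G = True.

True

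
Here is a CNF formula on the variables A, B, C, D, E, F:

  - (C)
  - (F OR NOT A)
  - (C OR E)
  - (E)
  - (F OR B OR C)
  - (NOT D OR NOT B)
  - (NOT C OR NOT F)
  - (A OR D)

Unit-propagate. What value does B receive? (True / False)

(C) is a unit clause: C = True.
Unit clause (E) sets E = True.
In (NOT F OR NOT C), NOT C is now false; NOT F must hold, so F = False.
From (NOT A OR F) and F = False: A = False.
In (D OR A), A is now false; D must hold, so D = True.
In (NOT B OR NOT D), NOT D is now false; NOT B must hold, so B = False.

False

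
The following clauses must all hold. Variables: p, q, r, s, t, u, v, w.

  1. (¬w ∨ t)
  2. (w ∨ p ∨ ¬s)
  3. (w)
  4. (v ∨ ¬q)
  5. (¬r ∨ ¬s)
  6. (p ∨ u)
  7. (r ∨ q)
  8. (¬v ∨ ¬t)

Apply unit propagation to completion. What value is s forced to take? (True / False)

(w) stands alone — w = True.
(¬w ∨ t): since w = True, the clause reduces to (t). t = True.
From (¬t ∨ ¬v) and t = True: v = False.
(¬q ∨ v): since v = False, the clause reduces to (¬q). q = False.
(q ∨ r): since q = False, the clause reduces to (r). r = True.
(¬r ∨ ¬s) with r = True leaves only ¬s, so s = False.

False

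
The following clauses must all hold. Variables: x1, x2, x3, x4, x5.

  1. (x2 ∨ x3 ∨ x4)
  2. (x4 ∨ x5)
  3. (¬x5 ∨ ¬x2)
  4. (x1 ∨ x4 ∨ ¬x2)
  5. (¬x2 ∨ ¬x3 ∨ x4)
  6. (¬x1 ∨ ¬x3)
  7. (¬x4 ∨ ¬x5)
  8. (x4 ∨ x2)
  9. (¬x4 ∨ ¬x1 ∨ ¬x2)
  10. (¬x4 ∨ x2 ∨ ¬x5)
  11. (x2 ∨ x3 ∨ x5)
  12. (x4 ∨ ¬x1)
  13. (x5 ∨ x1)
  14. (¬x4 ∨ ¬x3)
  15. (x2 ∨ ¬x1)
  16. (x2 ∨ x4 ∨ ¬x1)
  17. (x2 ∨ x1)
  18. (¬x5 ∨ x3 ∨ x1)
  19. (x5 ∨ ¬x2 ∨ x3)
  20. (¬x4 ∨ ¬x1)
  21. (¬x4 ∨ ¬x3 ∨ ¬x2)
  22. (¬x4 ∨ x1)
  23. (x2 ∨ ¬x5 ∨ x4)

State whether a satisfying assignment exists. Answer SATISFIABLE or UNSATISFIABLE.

UNSATISFIABLE

x4 = True:
  propagation gives x5=False, x1=True; an empty clause results — contradiction.
x4 = False:
  propagation gives x5=True, x2=False; an empty clause results — contradiction.
Every branch closes, so no satisfying assignment exists.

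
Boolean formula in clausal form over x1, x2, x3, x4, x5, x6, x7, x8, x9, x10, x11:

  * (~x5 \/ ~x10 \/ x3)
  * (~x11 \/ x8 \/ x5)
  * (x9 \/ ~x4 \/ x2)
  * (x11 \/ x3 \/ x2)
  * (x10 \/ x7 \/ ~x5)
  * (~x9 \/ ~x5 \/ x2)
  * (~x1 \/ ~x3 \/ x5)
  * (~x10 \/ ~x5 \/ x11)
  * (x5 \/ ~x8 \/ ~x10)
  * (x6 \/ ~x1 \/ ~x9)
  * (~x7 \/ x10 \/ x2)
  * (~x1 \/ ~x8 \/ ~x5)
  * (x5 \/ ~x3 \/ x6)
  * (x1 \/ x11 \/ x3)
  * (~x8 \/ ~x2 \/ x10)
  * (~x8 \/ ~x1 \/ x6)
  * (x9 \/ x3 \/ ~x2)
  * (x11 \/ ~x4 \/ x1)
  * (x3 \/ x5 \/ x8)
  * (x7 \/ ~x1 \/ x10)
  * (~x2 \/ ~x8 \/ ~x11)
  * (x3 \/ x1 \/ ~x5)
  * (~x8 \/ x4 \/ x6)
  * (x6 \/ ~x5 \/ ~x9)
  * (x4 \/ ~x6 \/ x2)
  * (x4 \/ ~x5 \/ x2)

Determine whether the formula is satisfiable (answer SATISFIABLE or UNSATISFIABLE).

SATISFIABLE

Set x1 = False and propagate.
The remaining clauses are satisfied by x2 = True, x3 = True, x4 = True, x5 = True, x6 = False, x7 = True, x8 = False, x9 = False, x10 = True, x11 = True.
So x1 = 0, x2 = 1, x3 = 1, x4 = 1, x5 = 1, x6 = 0, x7 = 1, x8 = 0, x9 = 0, x10 = 1, x11 = 1 is a satisfying assignment.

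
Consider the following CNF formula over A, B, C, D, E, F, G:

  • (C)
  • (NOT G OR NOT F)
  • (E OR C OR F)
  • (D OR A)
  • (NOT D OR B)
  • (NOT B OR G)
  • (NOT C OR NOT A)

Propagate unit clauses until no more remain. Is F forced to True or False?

False

(C) stands alone — C = True.
From (NOT C OR NOT A) and C = True: A = False.
(A OR D) with A = False leaves only D, so D = True.
In (B OR NOT D), NOT D is now false; B must hold, so B = True.
(G OR NOT B): since B = True, the clause reduces to (G). G = True.
From (NOT G OR NOT F) and G = True: F = False.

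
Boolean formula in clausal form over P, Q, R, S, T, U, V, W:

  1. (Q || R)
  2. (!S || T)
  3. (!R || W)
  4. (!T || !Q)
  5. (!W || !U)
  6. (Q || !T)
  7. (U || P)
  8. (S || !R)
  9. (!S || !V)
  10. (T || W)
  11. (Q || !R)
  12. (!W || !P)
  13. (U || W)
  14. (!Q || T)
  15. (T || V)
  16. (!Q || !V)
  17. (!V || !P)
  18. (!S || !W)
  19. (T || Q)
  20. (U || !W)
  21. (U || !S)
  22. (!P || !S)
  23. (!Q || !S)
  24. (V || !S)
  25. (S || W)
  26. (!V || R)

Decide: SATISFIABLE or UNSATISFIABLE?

S = True:
  propagation gives T=True, Q=False; an empty clause results — contradiction.
S = False:
  propagation gives R=False, Q=True, T=False; an empty clause results — contradiction.
Every branch closes, so no satisfying assignment exists.

UNSATISFIABLE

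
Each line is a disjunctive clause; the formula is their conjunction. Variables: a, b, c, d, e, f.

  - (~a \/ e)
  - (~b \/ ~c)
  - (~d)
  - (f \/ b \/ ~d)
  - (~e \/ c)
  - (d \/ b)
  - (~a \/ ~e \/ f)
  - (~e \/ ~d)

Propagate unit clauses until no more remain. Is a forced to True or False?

False

(~d) is a unit clause: d = False.
(b \/ d): since d = False, the clause reduces to (b). b = True.
From (~b \/ ~c) and b = True: c = False.
From (c \/ ~e) and c = False: e = False.
From (e \/ ~a) and e = False: a = False.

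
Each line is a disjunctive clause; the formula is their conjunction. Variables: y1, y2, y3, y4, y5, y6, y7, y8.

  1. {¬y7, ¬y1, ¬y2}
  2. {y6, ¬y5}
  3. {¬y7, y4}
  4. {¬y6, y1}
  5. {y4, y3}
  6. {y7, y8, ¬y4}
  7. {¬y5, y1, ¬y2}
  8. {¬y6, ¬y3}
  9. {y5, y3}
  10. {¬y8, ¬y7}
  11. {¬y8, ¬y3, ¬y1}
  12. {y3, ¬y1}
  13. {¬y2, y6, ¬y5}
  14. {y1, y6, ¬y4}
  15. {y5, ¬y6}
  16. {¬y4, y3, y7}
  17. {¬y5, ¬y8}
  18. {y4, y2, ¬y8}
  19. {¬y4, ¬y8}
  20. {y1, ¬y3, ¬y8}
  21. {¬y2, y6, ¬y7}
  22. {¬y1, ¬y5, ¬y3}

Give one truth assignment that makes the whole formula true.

y1 = True, y2 = False, y3 = True, y4 = True, y5 = False, y6 = False, y7 = True, y8 = False

Check each clause:
  1. {¬y2, ¬y1, ¬y7} — ¬y2 is true.
  2. {¬y5, y6} — ¬y5 is true.
  3. {¬y7, y4} — y4 is true.
  4. {y1, ¬y6} — y1 is true.
  5. {y4, y3} — y3 is true.
  6. {¬y4, y8, y7} — y7 is true.
  7. {y1, ¬y5, ¬y2} — y1 is true.
  8. {¬y6, ¬y3} — ¬y6 is true.
  9. {y5, y3} — y3 is true.
  10. {¬y7, ¬y8} — ¬y8 is true.
  11. {¬y1, ¬y3, ¬y8} — ¬y8 is true.
  12. {¬y1, y3} — y3 is true.
  13. {¬y5, ¬y2, y6} — ¬y5 is true.
  14. {y1, y6, ¬y4} — y1 is true.
  15. {y5, ¬y6} — ¬y6 is true.
  16. {y3, y7, ¬y4} — y3 is true.
  17. {¬y5, ¬y8} — ¬y8 is true.
  18. {y2, y4, ¬y8} — ¬y8 is true.
  19. {¬y4, ¬y8} — ¬y8 is true.
  20. {y1, ¬y3, ¬y8} — ¬y8 is true.
  21. {¬y2, ¬y7, y6} — ¬y2 is true.
  22. {¬y3, ¬y1, ¬y5} — ¬y5 is true.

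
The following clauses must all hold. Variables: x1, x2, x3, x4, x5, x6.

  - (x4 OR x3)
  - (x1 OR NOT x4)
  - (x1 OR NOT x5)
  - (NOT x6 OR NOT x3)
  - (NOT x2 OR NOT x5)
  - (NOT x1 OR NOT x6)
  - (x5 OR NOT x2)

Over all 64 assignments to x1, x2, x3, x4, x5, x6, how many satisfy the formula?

7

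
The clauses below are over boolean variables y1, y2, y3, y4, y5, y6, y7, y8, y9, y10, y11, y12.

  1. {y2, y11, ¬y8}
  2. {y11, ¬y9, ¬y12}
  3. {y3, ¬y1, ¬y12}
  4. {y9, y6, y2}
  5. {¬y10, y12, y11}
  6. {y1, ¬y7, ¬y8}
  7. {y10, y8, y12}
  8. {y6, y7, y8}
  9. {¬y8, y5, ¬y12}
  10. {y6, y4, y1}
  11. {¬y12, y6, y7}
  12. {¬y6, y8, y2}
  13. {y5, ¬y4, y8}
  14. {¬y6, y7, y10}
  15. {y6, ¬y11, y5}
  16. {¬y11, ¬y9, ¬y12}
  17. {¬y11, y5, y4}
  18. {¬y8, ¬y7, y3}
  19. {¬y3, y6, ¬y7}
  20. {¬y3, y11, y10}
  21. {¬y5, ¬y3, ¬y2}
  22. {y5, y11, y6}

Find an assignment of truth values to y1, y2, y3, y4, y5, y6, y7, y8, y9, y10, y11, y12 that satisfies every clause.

y1=F  y2=F  y3=F  y4=F  y5=T  y6=T  y7=F  y8=T  y9=T  y10=T  y11=T  y12=F

Check each clause:
  1. {y2, ¬y8, y11} — y11 is true.
  2. {¬y12, y11, ¬y9} — y11 is true.
  3. {y3, ¬y1, ¬y12} — ¬y12 is true.
  4. {y6, y2, y9} — y9 is true.
  5. {¬y10, y12, y11} — y11 is true.
  6. {¬y7, ¬y8, y1} — ¬y7 is true.
  7. {y12, y8, y10} — y8 is true.
  8. {y7, y6, y8} — y8 is true.
  9. {y5, ¬y8, ¬y12} — ¬y12 is true.
  10. {y1, y6, y4} — y6 is true.
  11. {¬y12, y7, y6} — ¬y12 is true.
  12. {y2, y8, ¬y6} — y8 is true.
  13. {y5, ¬y4, y8} — y8 is true.
  14. {y7, ¬y6, y10} — y10 is true.
  15. {y6, y5, ¬y11} — y5 is true.
  16. {¬y12, ¬y11, ¬y9} — ¬y12 is true.
  17. {y5, y4, ¬y11} — y5 is true.
  18. {y3, ¬y8, ¬y7} — ¬y7 is true.
  19. {¬y3, ¬y7, y6} — ¬y7 is true.
  20. {y11, ¬y3, y10} — y10 is true.
  21. {¬y2, ¬y5, ¬y3} — ¬y3 is true.
  22. {y5, y11, y6} — y11 is true.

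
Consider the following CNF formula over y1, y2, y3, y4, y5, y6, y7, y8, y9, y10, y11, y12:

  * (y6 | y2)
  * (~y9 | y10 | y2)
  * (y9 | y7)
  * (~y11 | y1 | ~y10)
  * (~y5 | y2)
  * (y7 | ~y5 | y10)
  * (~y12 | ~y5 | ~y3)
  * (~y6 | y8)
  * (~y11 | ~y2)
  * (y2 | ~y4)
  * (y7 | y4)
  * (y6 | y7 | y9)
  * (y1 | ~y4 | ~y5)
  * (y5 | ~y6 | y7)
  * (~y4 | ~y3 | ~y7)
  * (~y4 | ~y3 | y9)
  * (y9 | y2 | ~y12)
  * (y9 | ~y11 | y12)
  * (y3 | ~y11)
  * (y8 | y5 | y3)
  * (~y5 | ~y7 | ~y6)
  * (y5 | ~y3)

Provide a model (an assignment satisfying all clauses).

Pure literal: y8 appears only positively; assign y8 = True.
y11 occurs only negated in the remaining clauses — set y11 = False.
Set y1 = False and propagate.
Branch on y2: take y2 = True.
The remaining clauses are satisfied by y3 = False, y4 = False, y5 = False, y6 = False, y7 = True, y9 = False, y10 = True, y12 = False.
Every clause has at least one true literal under this assignment.

y1 = False, y2 = True, y3 = False, y4 = False, y5 = False, y6 = False, y7 = True, y8 = True, y9 = False, y10 = True, y11 = False, y12 = False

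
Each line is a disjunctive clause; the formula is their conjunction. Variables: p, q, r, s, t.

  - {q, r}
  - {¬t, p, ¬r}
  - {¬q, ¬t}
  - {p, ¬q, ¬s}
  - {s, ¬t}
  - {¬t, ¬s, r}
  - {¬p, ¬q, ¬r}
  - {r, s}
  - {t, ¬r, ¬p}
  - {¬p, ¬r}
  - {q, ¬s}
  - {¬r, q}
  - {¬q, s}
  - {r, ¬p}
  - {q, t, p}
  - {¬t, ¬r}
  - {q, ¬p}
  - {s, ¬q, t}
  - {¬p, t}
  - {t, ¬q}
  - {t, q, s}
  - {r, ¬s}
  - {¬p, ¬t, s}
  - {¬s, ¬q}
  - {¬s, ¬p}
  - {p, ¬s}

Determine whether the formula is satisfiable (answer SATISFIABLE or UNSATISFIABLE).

UNSATISFIABLE

q = True:
  propagation gives t=False; an empty clause results — contradiction.
q = False:
  propagation gives r=True; an empty clause results — contradiction.
Every branch closes, so no satisfying assignment exists.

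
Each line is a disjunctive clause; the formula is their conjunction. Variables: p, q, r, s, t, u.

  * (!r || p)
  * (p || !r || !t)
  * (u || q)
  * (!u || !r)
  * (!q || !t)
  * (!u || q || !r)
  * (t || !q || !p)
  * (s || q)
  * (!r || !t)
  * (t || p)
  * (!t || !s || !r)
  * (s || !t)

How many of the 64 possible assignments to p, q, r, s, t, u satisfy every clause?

3

Satisfying assignments:
  p=F q=F r=F s=T t=T u=T
  p=T q=F r=F s=T t=F u=T
  p=T q=F r=F s=T t=T u=T
Count: 3.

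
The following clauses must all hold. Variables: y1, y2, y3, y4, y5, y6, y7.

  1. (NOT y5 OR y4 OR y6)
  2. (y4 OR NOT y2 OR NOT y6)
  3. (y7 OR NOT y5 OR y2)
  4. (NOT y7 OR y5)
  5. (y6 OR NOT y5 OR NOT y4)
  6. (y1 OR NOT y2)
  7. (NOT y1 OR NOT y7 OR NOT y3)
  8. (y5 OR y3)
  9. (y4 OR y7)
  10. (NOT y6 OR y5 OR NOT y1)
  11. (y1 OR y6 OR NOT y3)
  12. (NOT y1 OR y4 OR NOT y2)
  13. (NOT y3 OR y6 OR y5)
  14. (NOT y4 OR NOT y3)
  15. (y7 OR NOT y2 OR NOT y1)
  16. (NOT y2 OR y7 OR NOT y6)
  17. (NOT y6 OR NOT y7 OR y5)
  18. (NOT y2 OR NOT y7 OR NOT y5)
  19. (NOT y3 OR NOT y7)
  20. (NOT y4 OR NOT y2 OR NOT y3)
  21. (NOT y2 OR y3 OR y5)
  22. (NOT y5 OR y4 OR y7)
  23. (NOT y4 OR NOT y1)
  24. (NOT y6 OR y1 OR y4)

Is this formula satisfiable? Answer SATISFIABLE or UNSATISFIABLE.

Branch on y1: take y1 = True.
  then y4 is forced to False.
  then y7 is forced to True.
  then y5 is forced to True.
  then y6 is forced to True.
  then y2 is forced to False.
  then y3 is forced to False.
So y1=T, y2=F, y3=F, y4=F, y5=T, y6=T, y7=T is a satisfying assignment.

SATISFIABLE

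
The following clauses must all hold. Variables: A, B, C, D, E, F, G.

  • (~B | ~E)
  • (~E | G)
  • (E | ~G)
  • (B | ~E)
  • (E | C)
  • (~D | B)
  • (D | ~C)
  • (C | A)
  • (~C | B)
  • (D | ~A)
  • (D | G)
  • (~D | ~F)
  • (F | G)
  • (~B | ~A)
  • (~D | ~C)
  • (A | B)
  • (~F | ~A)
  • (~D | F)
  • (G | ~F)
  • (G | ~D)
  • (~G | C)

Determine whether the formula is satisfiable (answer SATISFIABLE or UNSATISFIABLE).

UNSATISFIABLE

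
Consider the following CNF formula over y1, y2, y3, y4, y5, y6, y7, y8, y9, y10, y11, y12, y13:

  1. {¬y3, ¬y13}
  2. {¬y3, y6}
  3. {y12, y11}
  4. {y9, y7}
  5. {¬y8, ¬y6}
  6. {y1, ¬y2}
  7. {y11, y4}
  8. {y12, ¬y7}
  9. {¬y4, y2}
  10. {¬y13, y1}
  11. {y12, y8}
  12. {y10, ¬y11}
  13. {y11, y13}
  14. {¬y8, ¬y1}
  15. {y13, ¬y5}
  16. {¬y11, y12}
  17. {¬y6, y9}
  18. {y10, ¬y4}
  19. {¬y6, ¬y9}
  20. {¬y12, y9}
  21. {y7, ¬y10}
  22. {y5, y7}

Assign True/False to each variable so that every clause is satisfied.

y1=True, y2=True, y3=False, y4=True, y5=True, y6=False, y7=True, y8=False, y9=True, y10=True, y11=True, y12=True, y13=True

Pure literal: y3 appears only negated; assign y3 = False.
Set y1 = True and propagate.
  then y8 is forced to False.
  then y12 is forced to True.
  then y9 is forced to True.
  then y6 is forced to False.
Branch on y2: take y2 = True.
For the remaining variables, y4 = True, y5 = True, y7 = True, y10 = True, y11 = True, y13 = True works.
Every clause has at least one true literal under this assignment.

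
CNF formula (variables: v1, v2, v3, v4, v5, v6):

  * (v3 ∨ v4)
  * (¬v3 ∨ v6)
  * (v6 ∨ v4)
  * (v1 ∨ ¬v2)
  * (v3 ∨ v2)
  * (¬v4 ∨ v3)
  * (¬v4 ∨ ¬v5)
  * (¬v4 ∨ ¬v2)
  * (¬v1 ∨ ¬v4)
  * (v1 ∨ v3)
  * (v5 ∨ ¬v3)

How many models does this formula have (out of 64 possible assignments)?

The models are:
  v1=F v2=F v3=T v4=F v5=T v6=T
  v1=T v2=F v3=T v4=F v5=T v6=T
  v1=T v2=T v3=T v4=F v5=T v6=T
That's 3 in total.

3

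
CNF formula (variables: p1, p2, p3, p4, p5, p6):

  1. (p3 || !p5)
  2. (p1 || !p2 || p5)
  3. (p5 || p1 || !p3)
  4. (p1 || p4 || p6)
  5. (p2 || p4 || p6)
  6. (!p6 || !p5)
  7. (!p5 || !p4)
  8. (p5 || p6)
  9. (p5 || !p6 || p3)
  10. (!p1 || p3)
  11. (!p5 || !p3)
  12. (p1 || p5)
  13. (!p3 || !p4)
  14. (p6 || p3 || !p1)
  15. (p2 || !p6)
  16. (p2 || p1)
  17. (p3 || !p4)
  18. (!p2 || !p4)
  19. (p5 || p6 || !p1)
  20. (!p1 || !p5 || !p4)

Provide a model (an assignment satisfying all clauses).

p1=1  p2=1  p3=1  p4=0  p5=0  p6=1

Branch on p1: take p1 = True.
  then p3 is forced to True.
  then p5 is forced to False.
  then p6 is forced to True.
  then p4 is forced to False.
  then p2 is forced to True.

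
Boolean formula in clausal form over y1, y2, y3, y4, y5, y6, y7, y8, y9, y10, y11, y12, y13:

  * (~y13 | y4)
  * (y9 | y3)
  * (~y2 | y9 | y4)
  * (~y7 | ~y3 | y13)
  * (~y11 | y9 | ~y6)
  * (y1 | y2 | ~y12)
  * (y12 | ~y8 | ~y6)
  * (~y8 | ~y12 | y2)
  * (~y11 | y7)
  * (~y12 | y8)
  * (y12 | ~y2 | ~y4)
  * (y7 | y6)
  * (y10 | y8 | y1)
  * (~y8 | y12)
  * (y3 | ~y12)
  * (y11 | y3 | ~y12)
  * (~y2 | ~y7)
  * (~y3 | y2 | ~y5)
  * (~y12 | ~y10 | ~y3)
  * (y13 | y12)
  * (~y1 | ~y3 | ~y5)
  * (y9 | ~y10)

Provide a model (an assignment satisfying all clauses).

Pure literal: y9 appears only positively; assign y9 = True.
Branch on y1: take y1 = True.
For the remaining variables, y2 = False, y3 = False, y4 = True, y5 = True, y6 = False, y7 = True, y8 = False, y10 = False, y11 = True, y12 = False, y13 = True works.

y1 = True, y2 = False, y3 = False, y4 = True, y5 = True, y6 = False, y7 = True, y8 = False, y9 = True, y10 = False, y11 = True, y12 = False, y13 = True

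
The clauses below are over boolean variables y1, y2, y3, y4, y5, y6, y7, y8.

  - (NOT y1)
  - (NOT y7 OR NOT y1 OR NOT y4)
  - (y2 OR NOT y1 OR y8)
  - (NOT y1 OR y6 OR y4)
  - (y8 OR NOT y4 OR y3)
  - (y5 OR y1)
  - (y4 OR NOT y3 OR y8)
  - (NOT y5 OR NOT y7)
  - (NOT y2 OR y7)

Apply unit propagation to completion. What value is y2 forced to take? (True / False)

(NOT y1) stands alone — y1 = False.
From (y1 OR y5) and y1 = False: y5 = True.
(NOT y5 OR NOT y7) with y5 = True leaves only NOT y7, so y7 = False.
(y7 OR NOT y2): since y7 = False, the clause reduces to (NOT y2). y2 = False.

False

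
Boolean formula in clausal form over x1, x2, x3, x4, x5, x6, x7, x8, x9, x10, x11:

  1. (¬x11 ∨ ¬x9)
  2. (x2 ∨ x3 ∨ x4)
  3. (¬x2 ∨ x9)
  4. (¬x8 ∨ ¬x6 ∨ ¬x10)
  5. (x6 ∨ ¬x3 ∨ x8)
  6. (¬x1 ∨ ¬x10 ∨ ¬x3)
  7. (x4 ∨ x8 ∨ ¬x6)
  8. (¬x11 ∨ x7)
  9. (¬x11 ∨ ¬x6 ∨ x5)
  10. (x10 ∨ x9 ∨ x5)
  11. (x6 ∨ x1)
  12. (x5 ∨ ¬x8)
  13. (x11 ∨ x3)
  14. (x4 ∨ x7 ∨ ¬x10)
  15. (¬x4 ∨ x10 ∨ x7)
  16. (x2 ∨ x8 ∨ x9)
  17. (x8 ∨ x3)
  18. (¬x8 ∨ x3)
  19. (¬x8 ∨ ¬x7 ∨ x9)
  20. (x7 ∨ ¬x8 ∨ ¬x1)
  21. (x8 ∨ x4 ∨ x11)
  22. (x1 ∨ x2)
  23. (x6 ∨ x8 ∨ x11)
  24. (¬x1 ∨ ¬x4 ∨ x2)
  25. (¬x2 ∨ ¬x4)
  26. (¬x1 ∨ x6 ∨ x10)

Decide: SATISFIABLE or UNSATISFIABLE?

SATISFIABLE

x5 occurs only positively in the remaining clauses — set x5 = True.
Branch on x1: take x1 = False.
  then x6 is forced to True.
  then x2 is forced to True.
  then x9 is forced to True.
  then x11 is forced to False.
  then x3 is forced to True.
  then x4 is forced to False.
  then x8 is forced to True.
  then x10 is forced to False.
x7 is now unconstrained; take x7 = True.
Every clause has at least one true literal under this assignment.
So x1=F, x2=T, x3=T, x4=F, x5=T, x6=T, x7=T, x8=T, x9=T, x10=F, x11=F is a satisfying assignment.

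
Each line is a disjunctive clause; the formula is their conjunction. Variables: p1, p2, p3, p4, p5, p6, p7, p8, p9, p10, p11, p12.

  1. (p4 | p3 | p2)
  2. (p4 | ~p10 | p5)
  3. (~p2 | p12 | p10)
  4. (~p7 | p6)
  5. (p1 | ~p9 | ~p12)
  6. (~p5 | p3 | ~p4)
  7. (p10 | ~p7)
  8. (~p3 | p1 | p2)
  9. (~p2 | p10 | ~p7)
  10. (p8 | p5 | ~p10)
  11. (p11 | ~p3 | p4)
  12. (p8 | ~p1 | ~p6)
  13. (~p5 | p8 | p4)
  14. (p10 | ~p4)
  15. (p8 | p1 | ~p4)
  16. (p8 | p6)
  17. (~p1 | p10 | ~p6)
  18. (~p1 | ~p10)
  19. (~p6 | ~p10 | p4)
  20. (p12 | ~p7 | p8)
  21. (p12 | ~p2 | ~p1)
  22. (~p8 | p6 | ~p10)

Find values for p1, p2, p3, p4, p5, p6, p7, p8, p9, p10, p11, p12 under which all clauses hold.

p1 = F, p2 = T, p3 = T, p4 = T, p5 = T, p6 = T, p7 = T, p8 = T, p9 = F, p10 = T, p11 = T, p12 = T

Check each clause:
  1. (p3 | p2 | p4) — p2 is true.
  2. (~p10 | p5 | p4) — p4 is true.
  3. (p10 | p12 | ~p2) — p10 is true.
  4. (p6 | ~p7) — p6 is true.
  5. (p1 | ~p9 | ~p12) — ~p9 is true.
  6. (p3 | ~p4 | ~p5) — p3 is true.
  7. (p10 | ~p7) — p10 is true.
  8. (p2 | ~p3 | p1) — p2 is true.
  9. (~p2 | p10 | ~p7) — p10 is true.
  10. (p8 | ~p10 | p5) — p8 is true.
  11. (~p3 | p4 | p11) — p11 is true.
  12. (~p1 | p8 | ~p6) — p8 is true.
  13. (p4 | p8 | ~p5) — p8 is true.
  14. (p10 | ~p4) — p10 is true.
  15. (p1 | ~p4 | p8) — p8 is true.
  16. (p8 | p6) — p8 is true.
  17. (~p6 | ~p1 | p10) — p10 is true.
  18. (~p10 | ~p1) — ~p1 is true.
  19. (~p6 | ~p10 | p4) — p4 is true.
  20. (~p7 | p12 | p8) — p8 is true.
  21. (~p1 | ~p2 | p12) — p12 is true.
  22. (p6 | ~p8 | ~p10) — p6 is true.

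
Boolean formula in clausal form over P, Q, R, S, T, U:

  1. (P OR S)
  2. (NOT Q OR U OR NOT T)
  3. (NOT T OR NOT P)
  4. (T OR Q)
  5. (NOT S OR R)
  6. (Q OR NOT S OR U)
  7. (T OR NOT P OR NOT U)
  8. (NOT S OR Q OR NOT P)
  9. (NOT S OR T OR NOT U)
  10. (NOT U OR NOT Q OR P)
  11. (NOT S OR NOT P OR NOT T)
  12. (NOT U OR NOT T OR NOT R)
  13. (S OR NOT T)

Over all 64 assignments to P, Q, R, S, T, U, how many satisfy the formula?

Satisfying assignments:
  P=F Q=T R=T S=T T=F U=F
  P=T Q=T R=F S=F T=F U=F
  P=T Q=T R=T S=F T=F U=F
  P=T Q=T R=T S=T T=F U=F
That's 4 in total.

4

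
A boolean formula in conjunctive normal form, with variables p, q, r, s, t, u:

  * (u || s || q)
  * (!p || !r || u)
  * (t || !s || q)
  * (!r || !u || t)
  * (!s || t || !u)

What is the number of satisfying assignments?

35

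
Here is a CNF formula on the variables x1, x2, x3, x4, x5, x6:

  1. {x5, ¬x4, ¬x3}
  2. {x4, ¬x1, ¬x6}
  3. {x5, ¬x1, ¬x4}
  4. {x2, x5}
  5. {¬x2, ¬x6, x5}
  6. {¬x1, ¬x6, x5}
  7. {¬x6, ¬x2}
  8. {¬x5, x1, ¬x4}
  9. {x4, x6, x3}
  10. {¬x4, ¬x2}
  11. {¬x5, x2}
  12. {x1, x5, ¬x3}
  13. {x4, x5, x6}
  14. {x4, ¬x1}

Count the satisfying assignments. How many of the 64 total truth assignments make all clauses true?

1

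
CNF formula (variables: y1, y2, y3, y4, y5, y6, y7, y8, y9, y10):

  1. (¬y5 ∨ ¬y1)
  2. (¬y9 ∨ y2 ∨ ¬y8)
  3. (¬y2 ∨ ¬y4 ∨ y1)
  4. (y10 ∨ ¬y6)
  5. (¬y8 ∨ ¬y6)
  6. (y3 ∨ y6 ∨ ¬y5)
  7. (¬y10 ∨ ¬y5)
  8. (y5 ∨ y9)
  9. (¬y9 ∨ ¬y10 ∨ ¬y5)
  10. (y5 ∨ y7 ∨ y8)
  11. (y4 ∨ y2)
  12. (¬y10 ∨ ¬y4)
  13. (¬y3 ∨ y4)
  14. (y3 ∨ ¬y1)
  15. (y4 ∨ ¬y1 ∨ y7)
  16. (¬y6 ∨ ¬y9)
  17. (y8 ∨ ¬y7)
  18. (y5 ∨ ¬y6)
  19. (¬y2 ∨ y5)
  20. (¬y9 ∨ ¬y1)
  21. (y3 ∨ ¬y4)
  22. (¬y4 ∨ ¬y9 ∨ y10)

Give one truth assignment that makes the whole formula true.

y1 = F, y2 = F, y3 = T, y4 = T, y5 = T, y6 = F, y7 = F, y8 = T, y9 = F, y10 = F

Set y1 = False and propagate.
Set y2 = False and propagate.
  then y4 is forced to True.
  then y10 is forced to False.
  then y6 is forced to False.
  then y3 is forced to True.
  then y9 is forced to False.
  then y5 is forced to True.
Branch on y7: take y7 = False.
y8 is now unconstrained; take y8 = True.
Check each clause:
  1. (¬y5 ∨ ¬y1) — ¬y1 is true.
  2. (¬y8 ∨ ¬y9 ∨ y2) — ¬y9 is true.
  3. (¬y2 ∨ ¬y4 ∨ y1) — ¬y2 is true.
  4. (¬y6 ∨ y10) — ¬y6 is true.
  5. (¬y6 ∨ ¬y8) — ¬y6 is true.
  6. (y3 ∨ y6 ∨ ¬y5) — y3 is true.
  7. (¬y5 ∨ ¬y10) — ¬y10 is true.
  8. (y9 ∨ y5) — y5 is true.
  9. (¬y5 ∨ ¬y10 ∨ ¬y9) — ¬y10 is true.
  10. (y5 ∨ y7 ∨ y8) — y8 is true.
  11. (y4 ∨ y2) — y4 is true.
  12. (¬y4 ∨ ¬y10) — ¬y10 is true.
  13. (y4 ∨ ¬y3) — y4 is true.
  14. (y3 ∨ ¬y1) — y3 is true.
  15. (¬y1 ∨ y7 ∨ y4) — y4 is true.
  16. (¬y6 ∨ ¬y9) — ¬y6 is true.
  17. (y8 ∨ ¬y7) — y8 is true.
  18. (y5 ∨ ¬y6) — ¬y6 is true.
  19. (y5 ∨ ¬y2) — y5 is true.
  20. (¬y1 ∨ ¬y9) — ¬y1 is true.
  21. (¬y4 ∨ y3) — y3 is true.
  22. (y10 ∨ ¬y9 ∨ ¬y4) — ¬y9 is true.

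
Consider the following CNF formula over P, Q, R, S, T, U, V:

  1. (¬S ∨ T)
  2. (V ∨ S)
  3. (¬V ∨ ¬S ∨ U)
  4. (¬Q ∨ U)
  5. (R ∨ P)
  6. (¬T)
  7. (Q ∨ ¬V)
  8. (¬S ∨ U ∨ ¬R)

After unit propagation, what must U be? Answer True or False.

Unit clause (¬T) sets T = False.
(¬S ∨ T): since T = False, the clause reduces to (¬S). S = False.
(V ∨ S): since S = False, the clause reduces to (V). V = True.
In (Q ∨ ¬V), ¬V is now false; Q must hold, so Q = True.
In (U ∨ ¬Q), ¬Q is now false; U must hold, so U = True.

True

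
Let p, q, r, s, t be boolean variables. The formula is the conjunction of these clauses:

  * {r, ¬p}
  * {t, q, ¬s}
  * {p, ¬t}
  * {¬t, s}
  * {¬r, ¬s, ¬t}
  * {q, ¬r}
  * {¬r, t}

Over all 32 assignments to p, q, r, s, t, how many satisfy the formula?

3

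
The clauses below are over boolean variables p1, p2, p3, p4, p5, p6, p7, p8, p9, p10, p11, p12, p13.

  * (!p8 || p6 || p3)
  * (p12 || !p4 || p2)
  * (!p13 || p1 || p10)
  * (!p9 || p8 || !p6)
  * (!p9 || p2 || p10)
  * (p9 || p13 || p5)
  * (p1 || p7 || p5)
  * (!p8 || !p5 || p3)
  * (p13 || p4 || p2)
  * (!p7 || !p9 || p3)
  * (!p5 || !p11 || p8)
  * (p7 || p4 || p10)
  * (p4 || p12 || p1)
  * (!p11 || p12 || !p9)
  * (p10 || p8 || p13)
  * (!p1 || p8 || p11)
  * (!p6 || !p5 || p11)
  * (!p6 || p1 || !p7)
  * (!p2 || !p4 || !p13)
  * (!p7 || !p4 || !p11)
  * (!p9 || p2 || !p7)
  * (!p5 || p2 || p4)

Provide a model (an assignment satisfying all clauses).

p10 occurs only positively in the remaining clauses — set p10 = True.
Pure literal: p12 appears only positively; assign p12 = True.
Branch on p1: take p1 = True.
Try p2 = False.
For the remaining variables, p3 = False, p4 = False, p5 = False, p6 = False, p7 = False, p8 = False, p9 = True, p11 = True, p13 = True works.

p1=T, p2=F, p3=F, p4=F, p5=F, p6=F, p7=F, p8=F, p9=T, p10=T, p11=T, p12=T, p13=T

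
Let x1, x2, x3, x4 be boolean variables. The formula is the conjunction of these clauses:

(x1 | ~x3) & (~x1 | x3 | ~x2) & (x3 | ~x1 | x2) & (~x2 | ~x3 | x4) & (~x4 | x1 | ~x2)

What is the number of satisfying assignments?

6

Satisfying assignments:
  x1=0 x2=0 x3=0 x4=0
  x1=0 x2=0 x3=0 x4=1
  x1=0 x2=1 x3=0 x4=0
  x1=1 x2=0 x3=1 x4=0
  x1=1 x2=0 x3=1 x4=1
  x1=1 x2=1 x3=1 x4=1
That's 6 in total.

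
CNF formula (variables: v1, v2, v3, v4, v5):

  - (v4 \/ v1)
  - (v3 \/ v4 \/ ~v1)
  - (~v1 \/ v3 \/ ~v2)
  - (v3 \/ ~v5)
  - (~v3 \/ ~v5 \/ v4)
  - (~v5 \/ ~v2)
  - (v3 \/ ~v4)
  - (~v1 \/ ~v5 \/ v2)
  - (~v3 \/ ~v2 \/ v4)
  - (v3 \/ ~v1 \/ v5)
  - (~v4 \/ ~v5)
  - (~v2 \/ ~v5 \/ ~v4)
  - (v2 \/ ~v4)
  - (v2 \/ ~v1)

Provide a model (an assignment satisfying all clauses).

v1 = F, v2 = T, v3 = T, v4 = T, v5 = F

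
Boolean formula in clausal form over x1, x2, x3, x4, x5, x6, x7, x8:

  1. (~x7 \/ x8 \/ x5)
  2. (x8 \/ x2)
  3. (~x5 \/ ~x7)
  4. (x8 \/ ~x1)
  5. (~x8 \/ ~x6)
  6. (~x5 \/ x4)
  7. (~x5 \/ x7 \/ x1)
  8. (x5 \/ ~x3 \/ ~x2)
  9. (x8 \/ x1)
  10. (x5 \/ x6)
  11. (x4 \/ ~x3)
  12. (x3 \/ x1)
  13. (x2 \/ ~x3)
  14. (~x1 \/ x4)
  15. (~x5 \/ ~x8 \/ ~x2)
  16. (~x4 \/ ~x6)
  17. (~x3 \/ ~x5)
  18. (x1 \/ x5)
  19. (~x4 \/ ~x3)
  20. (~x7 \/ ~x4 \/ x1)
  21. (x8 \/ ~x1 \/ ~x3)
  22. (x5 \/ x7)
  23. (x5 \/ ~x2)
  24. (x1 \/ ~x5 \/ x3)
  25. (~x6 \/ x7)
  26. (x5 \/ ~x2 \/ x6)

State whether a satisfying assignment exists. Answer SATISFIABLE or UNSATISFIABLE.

SATISFIABLE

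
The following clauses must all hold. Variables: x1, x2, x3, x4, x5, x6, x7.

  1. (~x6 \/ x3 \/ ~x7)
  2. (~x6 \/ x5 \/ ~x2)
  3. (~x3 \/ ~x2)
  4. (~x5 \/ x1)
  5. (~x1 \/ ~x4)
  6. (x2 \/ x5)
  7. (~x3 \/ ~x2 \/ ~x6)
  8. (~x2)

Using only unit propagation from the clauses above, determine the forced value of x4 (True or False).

(~x2) is a unit clause: x2 = False.
(x2 \/ x5): since x2 = False, the clause reduces to (x5). x5 = True.
(~x5 \/ x1): since x5 = True, the clause reduces to (x1). x1 = True.
In (~x4 \/ ~x1), ~x1 is now false; ~x4 must hold, so x4 = False.

False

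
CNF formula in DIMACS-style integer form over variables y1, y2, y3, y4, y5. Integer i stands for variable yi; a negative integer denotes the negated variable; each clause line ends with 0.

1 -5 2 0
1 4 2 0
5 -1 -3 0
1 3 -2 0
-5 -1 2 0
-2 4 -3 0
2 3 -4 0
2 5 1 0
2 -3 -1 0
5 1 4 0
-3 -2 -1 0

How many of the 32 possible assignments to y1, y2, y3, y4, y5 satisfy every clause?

The models are:
  y1=0 y2=1 y3=1 y4=1 y5=0
  y1=0 y2=1 y3=1 y4=1 y5=1
  y1=1 y2=0 y3=0 y4=0 y5=0
  y1=1 y2=1 y3=0 y4=0 y5=0
  y1=1 y2=1 y3=0 y4=0 y5=1
  y1=1 y2=1 y3=0 y4=1 y5=0
  y1=1 y2=1 y3=0 y4=1 y5=1
That's 7 in total.

7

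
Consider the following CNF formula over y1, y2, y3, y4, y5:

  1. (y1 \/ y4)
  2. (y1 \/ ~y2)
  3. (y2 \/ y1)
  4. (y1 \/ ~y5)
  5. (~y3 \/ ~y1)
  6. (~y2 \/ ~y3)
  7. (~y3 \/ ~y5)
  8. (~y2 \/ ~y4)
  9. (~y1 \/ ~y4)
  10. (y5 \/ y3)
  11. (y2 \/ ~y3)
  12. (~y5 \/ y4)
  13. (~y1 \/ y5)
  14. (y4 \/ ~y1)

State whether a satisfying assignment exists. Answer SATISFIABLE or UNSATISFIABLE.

y1 = True:
  propagation gives y3=False, y4=False; an empty clause results — contradiction.
y1 = False:
  propagation gives y4=True, y2=False; an empty clause results — contradiction.
Every branch closes, so no satisfying assignment exists.

UNSATISFIABLE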